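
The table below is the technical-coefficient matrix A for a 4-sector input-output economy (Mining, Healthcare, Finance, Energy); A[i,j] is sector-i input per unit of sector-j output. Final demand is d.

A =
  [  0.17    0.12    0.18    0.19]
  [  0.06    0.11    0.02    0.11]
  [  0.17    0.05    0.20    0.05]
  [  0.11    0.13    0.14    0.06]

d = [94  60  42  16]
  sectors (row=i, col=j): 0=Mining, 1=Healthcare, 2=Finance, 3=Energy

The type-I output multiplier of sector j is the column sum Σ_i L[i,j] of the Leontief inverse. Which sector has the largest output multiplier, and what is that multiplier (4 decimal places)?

Finance (2.0537)

Form M = I − A:
  [  0.83   -0.12   -0.18   -0.19]
  [ -0.06    0.89   -0.02   -0.11]
  [ -0.17   -0.05    0.80   -0.05]
  [ -0.11   -0.13   -0.14    0.94]
Leontief inverse L = M⁻¹:
  [  1.3394    0.2476    0.3634    0.3190]
  [  0.1243    1.1695    0.0864    0.1666]
  [  0.3061    0.1389    1.3486    0.1499]
  [  0.2195    0.2114    0.2553    1.1465]
Total output x = L · d:
  x_0 = 1.3394·94 + 0.2476·60 + 0.3634·42 + 0.3190·16 = 161.1308
  x_1 = 0.1243·94 + 1.1695·60 + 0.0864·42 + 0.1666·16 = 88.1500
  x_2 = 0.3061·94 + 0.1389·60 + 1.3486·42 + 0.1499·16 = 96.1489
  x_3 = 0.2195·94 + 0.2114·60 + 0.2553·42 + 1.1465·16 = 62.3880
Output multipliers (column sums of L):
  Mining: 1.9894
  Healthcare: 1.7675
  Finance: 2.0537
  Energy: 1.7820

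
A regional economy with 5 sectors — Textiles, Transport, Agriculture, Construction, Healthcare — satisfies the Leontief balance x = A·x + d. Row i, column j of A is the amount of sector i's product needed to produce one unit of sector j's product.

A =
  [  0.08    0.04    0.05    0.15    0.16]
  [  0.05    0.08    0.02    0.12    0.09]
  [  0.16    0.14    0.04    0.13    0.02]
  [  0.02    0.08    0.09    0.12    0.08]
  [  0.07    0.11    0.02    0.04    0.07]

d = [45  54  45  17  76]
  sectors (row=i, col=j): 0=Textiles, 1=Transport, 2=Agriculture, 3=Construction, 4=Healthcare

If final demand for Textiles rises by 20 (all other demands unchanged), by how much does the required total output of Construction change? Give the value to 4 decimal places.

1.2862

Form M = I − A:
  [  0.92   -0.04   -0.05   -0.15   -0.16]
  [ -0.05    0.92   -0.02   -0.12   -0.09]
  [ -0.16   -0.14    0.96   -0.13   -0.02]
  [ -0.02   -0.08   -0.09    0.88   -0.08]
  [ -0.07   -0.11   -0.02   -0.04    0.93]
Leontief inverse L = M⁻¹:
  [  1.1304    0.1097    0.0875    0.2309    0.2268]
  [  0.0844    1.1306    0.0479    0.1820    0.1406]
  [  0.2116    0.2053    1.0804    0.2282    0.0991]
  [  0.0643    0.1401    0.1205    1.1901    0.1296]
  [  0.1024    0.1524    0.0407    0.0950    1.1167]
Total output x = L · d:
  x_0 = 1.1304·45 + 0.1097·54 + 0.0875·45 + 0.2309·17 + 0.2268·76 = 81.8943
  x_1 = 0.0844·45 + 1.1306·54 + 0.0479·45 + 0.1820·17 + 0.1406·76 = 80.7903
  x_2 = 0.2116·45 + 0.2053·54 + 1.0804·45 + 0.2282·17 + 0.0991·76 = 80.6380
  x_3 = 0.0643·45 + 0.1401·54 + 0.1205·45 + 1.1901·17 + 0.1296·76 = 45.9667
  x_4 = 0.1024·45 + 0.1524·54 + 0.0407·45 + 0.0950·17 + 1.1167·76 = 101.1516
Δx_3 = L[3,0] · Δd_0 = 0.0643 · 20 = 1.2862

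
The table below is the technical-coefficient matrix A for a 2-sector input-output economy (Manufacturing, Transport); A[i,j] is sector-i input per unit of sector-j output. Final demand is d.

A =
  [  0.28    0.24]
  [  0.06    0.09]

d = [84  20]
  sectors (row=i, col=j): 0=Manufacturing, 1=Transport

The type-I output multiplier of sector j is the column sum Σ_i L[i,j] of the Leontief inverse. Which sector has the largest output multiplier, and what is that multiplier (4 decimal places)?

Manufacturing (1.5137)

Form M = I − A:
  [  0.72   -0.24]
  [ -0.06    0.91]
Leontief inverse L = M⁻¹:
  [  1.4201    0.3745]
  [  0.0936    1.1236]
Total output x = L · d:
  x_0 = 1.4201·84 + 0.3745·20 = 126.7790
  x_1 = 0.0936·84 + 1.1236·20 = 30.3371
Output multipliers (column sums of L):
  Manufacturing: 1.5137
  Transport: 1.4981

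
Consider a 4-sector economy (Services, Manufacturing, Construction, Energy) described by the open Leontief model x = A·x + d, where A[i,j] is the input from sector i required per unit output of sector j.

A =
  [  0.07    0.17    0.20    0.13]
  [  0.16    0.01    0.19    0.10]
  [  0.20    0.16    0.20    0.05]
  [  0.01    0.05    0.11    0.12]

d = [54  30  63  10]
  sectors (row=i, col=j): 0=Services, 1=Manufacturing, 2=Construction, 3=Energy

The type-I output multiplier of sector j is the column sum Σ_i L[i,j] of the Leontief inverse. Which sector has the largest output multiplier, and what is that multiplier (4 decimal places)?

Form M = I − A:
  [  0.93   -0.17   -0.20   -0.13]
  [ -0.16    0.99   -0.19   -0.10]
  [ -0.20   -0.16    0.80   -0.05]
  [ -0.01   -0.05   -0.11    0.88]
Leontief inverse L = M⁻¹:
  [  1.2137    0.2855    0.4035    0.2347]
  [  0.2733    1.1250    0.3615    0.1888]
  [  0.3627    0.3029    1.4360    0.1696]
  [  0.0747    0.1050    0.2046    1.1710]
Total output x = L · d:
  x_0 = 1.2137·54 + 0.2855·30 + 0.4035·63 + 0.2347·10 = 101.8686
  x_1 = 0.2733·54 + 1.1250·30 + 0.3615·63 + 0.1888·10 = 73.1680
  x_2 = 0.3627·54 + 0.3029·30 + 1.4360·63 + 0.1696·10 = 120.8372
  x_3 = 0.0747·54 + 0.1050·30 + 0.2046·63 + 1.1710·10 = 31.7832
Output multipliers (column sums of L):
  Services: 1.9244
  Manufacturing: 1.8184
  Construction: 2.4055
  Energy: 1.7640

Construction (2.4055)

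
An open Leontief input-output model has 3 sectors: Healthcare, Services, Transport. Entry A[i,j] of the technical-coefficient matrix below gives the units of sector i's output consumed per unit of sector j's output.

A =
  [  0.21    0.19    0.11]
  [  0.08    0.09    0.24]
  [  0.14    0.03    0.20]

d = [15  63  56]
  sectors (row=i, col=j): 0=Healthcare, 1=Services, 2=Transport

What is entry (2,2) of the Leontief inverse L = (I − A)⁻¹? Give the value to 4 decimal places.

L[2,2] = 1.3114

Form M = I − A:
  [  0.79   -0.19   -0.11]
  [ -0.08    0.91   -0.24]
  [ -0.14   -0.03    0.80]
Leontief inverse L = M⁻¹:
  [  1.3432    0.2894    0.2715]
  [  0.1819    1.1491    0.3697]
  [  0.2419    0.0937    1.3114]
Total output x = L · d:
  x_0 = 1.3432·15 + 0.2894·63 + 0.2715·56 = 53.5866
  x_1 = 0.1819·15 + 1.1491·63 + 0.3697·56 = 95.8242
  x_2 = 0.2419·15 + 0.0937·63 + 1.3114·56 = 82.9711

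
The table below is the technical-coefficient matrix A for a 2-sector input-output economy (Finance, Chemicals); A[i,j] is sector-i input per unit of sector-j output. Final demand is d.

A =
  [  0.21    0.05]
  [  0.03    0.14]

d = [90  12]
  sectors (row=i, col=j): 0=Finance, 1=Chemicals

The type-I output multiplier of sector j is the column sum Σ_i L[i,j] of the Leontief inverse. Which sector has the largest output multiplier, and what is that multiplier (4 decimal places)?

Form M = I − A:
  [  0.79   -0.05]
  [ -0.03    0.86]
Leontief inverse L = M⁻¹:
  [  1.2686    0.0738]
  [  0.0443    1.1654]
Total output x = L · d:
  x_0 = 1.2686·90 + 0.0738·12 = 115.0612
  x_1 = 0.0443·90 + 1.1654·12 = 17.9673
Output multipliers (column sums of L):
  Finance: 1.3129
  Chemicals: 1.2391

Finance (1.3129)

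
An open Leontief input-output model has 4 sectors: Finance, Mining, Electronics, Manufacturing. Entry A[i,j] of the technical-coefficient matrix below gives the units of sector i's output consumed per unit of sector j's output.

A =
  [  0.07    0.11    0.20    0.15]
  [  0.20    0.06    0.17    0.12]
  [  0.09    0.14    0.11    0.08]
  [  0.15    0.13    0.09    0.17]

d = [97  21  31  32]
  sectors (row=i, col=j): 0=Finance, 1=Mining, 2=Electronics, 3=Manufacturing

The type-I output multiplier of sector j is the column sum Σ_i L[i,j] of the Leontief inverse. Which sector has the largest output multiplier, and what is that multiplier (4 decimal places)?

Electronics (2.1499)

Form M = I − A:
  [  0.93   -0.11   -0.20   -0.15]
  [ -0.20    0.94   -0.17   -0.12]
  [ -0.09   -0.14    0.89   -0.08]
  [ -0.15   -0.13   -0.09    0.83]
Leontief inverse L = M⁻¹:
  [  1.2041    0.2314    0.3435    0.2842]
  [  0.3294    1.1875    0.3274    0.2628]
  [  0.1997    0.2329    1.2320    0.1885]
  [  0.2909    0.2531    0.2470    1.3178]
Total output x = L · d:
  x_0 = 1.2041·97 + 0.2314·21 + 0.3435·31 + 0.2842·32 = 141.3990
  x_1 = 0.3294·97 + 1.1875·21 + 0.3274·31 + 0.2628·32 = 75.4529
  x_2 = 0.1997·97 + 0.2329·21 + 1.2320·31 + 0.1885·32 = 68.4916
  x_3 = 0.2909·97 + 0.2531·21 + 0.2470·31 + 1.3178·32 = 83.3530
Output multipliers (column sums of L):
  Finance: 2.0241
  Mining: 1.9049
  Electronics: 2.1499
  Manufacturing: 2.0533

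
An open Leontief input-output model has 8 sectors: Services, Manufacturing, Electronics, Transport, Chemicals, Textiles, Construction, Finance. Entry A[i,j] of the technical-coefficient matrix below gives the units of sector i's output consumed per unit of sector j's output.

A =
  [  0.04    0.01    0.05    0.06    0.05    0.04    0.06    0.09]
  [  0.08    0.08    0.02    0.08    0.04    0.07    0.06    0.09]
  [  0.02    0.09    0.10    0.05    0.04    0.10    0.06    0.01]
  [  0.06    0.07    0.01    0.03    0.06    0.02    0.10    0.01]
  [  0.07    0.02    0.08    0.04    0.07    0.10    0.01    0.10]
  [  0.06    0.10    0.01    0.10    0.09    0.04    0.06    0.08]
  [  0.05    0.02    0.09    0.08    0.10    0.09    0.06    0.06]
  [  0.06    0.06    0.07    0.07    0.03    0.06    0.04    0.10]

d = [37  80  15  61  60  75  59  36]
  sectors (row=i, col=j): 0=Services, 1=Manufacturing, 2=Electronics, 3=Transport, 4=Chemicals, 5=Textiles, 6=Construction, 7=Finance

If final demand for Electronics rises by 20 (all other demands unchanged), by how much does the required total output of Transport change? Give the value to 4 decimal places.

0.9659

Form M = I − A:
  [  0.96   -0.01   -0.05   -0.06   -0.05   -0.04   -0.06   -0.09]
  [ -0.08    0.92   -0.02   -0.08   -0.04   -0.07   -0.06   -0.09]
  [ -0.02   -0.09    0.90   -0.05   -0.04   -0.10   -0.06   -0.01]
  [ -0.06   -0.07   -0.01    0.97   -0.06   -0.02   -0.10   -0.01]
  [ -0.07   -0.02   -0.08   -0.04    0.93   -0.10   -0.01   -0.10]
  [ -0.06   -0.10   -0.01   -0.10   -0.09    0.96   -0.06   -0.08]
  [ -0.05   -0.02   -0.09   -0.08   -0.10   -0.09    0.94   -0.06]
  [ -0.06   -0.06   -0.07   -0.07   -0.03   -0.06   -0.04    0.90]
Leontief inverse L = M⁻¹:
  [  1.0814    0.0523    0.0931    0.1078    0.0955    0.0892    0.1025    0.1410]
  [  0.1365    1.1354    0.0688    0.1443    0.0988    0.1299    0.1171    0.1599]
  [  0.0703    0.1478    1.1465    0.1104    0.0964    0.1603    0.1130    0.0683]
  [  0.0996    0.1040    0.0483    1.0751    0.1045    0.0667    0.1384    0.0596]
  [  0.1207    0.0755    0.1301    0.1001    1.1243    0.1593    0.0606    0.1653]
  [  0.1202    0.1556    0.0613    0.1642    0.1508    1.1041    0.1176    0.1528]
  [  0.1071    0.0802    0.1476    0.1455    0.1647    0.1587    1.1181    0.1289]
  [  0.1112    0.1152    0.1187    0.1298    0.0834    0.1182    0.0937    1.1625]
Total output x = L · d:
  x_0 = 1.0814·37 + 0.0523·80 + 0.0931·15 + 0.1078·61 + 0.0955·60 + 0.0892·75 + 0.1025·59 + 0.1410·36 = 75.7044
  x_1 = 0.1365·37 + 1.1354·80 + 0.0688·15 + 0.1443·61 + 0.0988·60 + 0.1299·75 + 0.1171·59 + 0.1599·36 = 134.0436
  x_2 = 0.0703·37 + 0.1478·80 + 1.1465·15 + 0.1104·61 + 0.0964·60 + 0.1603·75 + 0.1130·59 + 0.0683·36 = 65.2890
  x_3 = 0.0996·37 + 0.1040·80 + 0.0483·15 + 1.0751·61 + 0.1045·60 + 0.0667·75 + 0.1384·59 + 0.0596·36 = 99.8971
  x_4 = 0.1207·37 + 0.0755·80 + 0.1301·15 + 0.1001·61 + 1.1243·60 + 0.1593·75 + 0.0606·59 + 0.1653·36 = 107.5038
  x_5 = 0.1202·37 + 0.1556·80 + 0.0613·15 + 0.1642·61 + 0.1508·60 + 1.1041·75 + 0.1176·59 + 0.1528·36 = 132.1241
  x_6 = 0.1071·37 + 0.0802·80 + 0.1476·15 + 0.1455·61 + 0.1647·60 + 0.1587·75 + 1.1181·59 + 0.1289·36 = 113.8643
  x_7 = 0.1112·37 + 0.1152·80 + 0.1187·15 + 0.1298·61 + 0.0834·60 + 0.1182·75 + 0.0937·59 + 1.1625·36 = 84.2834
Δx_3 = L[3,2] · Δd_2 = 0.0483 · 20 = 0.9659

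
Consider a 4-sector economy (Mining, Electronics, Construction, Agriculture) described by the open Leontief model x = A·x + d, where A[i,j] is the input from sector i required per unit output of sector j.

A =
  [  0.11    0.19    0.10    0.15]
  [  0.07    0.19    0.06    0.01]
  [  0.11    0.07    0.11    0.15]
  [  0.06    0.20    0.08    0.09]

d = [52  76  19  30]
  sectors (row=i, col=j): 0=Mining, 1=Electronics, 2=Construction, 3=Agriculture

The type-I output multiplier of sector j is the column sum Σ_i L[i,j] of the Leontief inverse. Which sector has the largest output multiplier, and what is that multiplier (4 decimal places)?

Electronics (2.1557)

Form M = I − A:
  [  0.89   -0.19   -0.10   -0.15]
  [ -0.07    0.81   -0.06   -0.01]
  [ -0.11   -0.07    0.89   -0.15]
  [ -0.06   -0.20   -0.08    0.91]
Leontief inverse L = M⁻¹:
  [  1.1886    0.3507    0.1778    0.2291]
  [  0.1173    1.2836    0.1043    0.0506]
  [  0.1763    0.1987    1.1770    0.2253]
  [  0.1196    0.3227    0.1381    1.1449]
Total output x = L · d:
  x_0 = 1.1886·52 + 0.3507·76 + 0.1778·19 + 0.2291·30 = 98.7134
  x_1 = 0.1173·52 + 1.2836·76 + 0.1043·19 + 0.0506·30 = 107.1488
  x_2 = 0.1763·52 + 0.1987·76 + 1.1770·19 + 0.2253·30 = 53.3895
  x_3 = 0.1196·52 + 0.3227·76 + 0.1381·19 + 1.1449·30 = 67.7184
Output multipliers (column sums of L):
  Mining: 1.6018
  Electronics: 2.1557
  Construction: 1.5972
  Agriculture: 1.6499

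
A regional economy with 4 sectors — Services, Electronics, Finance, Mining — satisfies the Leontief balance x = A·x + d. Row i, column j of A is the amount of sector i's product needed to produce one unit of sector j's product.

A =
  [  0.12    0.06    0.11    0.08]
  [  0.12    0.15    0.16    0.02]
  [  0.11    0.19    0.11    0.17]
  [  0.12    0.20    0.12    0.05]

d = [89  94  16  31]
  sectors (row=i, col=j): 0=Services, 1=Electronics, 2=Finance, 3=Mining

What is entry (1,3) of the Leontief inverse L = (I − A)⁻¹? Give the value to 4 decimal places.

Form M = I − A:
  [  0.88   -0.06   -0.11   -0.08]
  [ -0.12    0.85   -0.16   -0.02]
  [ -0.11   -0.19    0.89   -0.17]
  [ -0.12   -0.20   -0.12    0.95]
Leontief inverse L = M⁻¹:
  [  1.2020    0.1617    0.1965    0.1398]
  [  0.2201    1.2741    0.2689    0.0935]
  [  0.2392    0.3557    1.2510    0.2515]
  [  0.2284    0.3336    0.2394    1.1217]
Total output x = L · d:
  x_0 = 1.2020·89 + 0.1617·94 + 0.1965·16 + 0.1398·31 = 129.6533
  x_1 = 0.2201·89 + 1.2741·94 + 0.2689·16 + 0.0935·31 = 146.5526
  x_2 = 0.2392·89 + 0.3557·94 + 1.2510·16 + 0.2515·31 = 82.5345
  x_3 = 0.2284·89 + 0.3336·94 + 0.2394·16 + 1.1217·31 = 90.2874

L[1,3] = 0.0935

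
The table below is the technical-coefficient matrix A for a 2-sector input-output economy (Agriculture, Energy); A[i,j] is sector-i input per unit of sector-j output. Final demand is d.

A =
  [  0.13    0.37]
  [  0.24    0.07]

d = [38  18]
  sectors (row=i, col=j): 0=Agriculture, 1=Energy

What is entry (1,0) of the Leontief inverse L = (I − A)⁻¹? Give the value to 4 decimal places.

L[1,0] = 0.3332

Form M = I − A:
  [  0.87   -0.37]
  [ -0.24    0.93]
Leontief inverse L = M⁻¹:
  [  1.2911    0.5137]
  [  0.3332    1.2078]
Total output x = L · d:
  x_0 = 1.2911·38 + 0.5137·18 = 58.3090
  x_1 = 0.3332·38 + 1.2078·18 = 34.4023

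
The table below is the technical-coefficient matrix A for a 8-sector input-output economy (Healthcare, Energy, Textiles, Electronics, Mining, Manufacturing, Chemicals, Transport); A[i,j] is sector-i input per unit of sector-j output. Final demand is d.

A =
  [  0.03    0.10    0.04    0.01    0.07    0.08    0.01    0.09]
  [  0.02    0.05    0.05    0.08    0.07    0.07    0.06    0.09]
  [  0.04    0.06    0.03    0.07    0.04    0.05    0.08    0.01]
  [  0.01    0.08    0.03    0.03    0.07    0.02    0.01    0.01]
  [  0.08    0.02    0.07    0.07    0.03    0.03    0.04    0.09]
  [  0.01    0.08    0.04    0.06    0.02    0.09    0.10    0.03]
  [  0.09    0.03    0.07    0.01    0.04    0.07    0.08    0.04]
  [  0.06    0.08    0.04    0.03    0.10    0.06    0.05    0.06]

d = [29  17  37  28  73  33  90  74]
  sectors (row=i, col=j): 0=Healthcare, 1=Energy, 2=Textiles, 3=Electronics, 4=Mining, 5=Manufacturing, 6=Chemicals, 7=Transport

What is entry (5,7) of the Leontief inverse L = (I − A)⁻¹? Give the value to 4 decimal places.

L[5,7] = 0.0655

Form M = I − A:
  [  0.97   -0.10   -0.04   -0.01   -0.07   -0.08   -0.01   -0.09]
  [ -0.02    0.95   -0.05   -0.08   -0.07   -0.07   -0.06   -0.09]
  [ -0.04   -0.06    0.97   -0.07   -0.04   -0.05   -0.08   -0.01]
  [ -0.01   -0.08   -0.03    0.97   -0.07   -0.02   -0.01   -0.01]
  [ -0.08   -0.02   -0.07   -0.07    0.97   -0.03   -0.04   -0.09]
  [ -0.01   -0.08   -0.04   -0.06   -0.02    0.91   -0.10   -0.03]
  [ -0.09   -0.03   -0.07   -0.01   -0.04   -0.07    0.92   -0.04]
  [ -0.06   -0.08   -0.04   -0.03   -0.10   -0.06   -0.05    0.94]
Leontief inverse L = M⁻¹:
  [  1.0615    0.1467    0.0756    0.0492    0.1125    0.1266    0.0542    0.1341]
  [  0.0565    1.1011    0.0892    0.1187    0.1163    0.1179    0.1065    0.1325]
  [  0.0672    0.0986    1.0609    0.0987    0.0739    0.0881    0.1156    0.0430]
  [  0.0288    0.1050    0.0518    1.0547    0.0940    0.0448    0.0341    0.0365]
  [  0.1110    0.0686    0.1025    0.1009    1.0732    0.0726    0.0772    0.1277]
  [  0.0407    0.1239    0.0752    0.0940    0.0579    1.1356    0.1456    0.0655]
  [  0.1233    0.0770    0.1053    0.0422    0.0788    0.1178    1.1235    0.0799]
  [  0.0973    0.1299    0.0805    0.0701    0.1453    0.1098    0.0958    1.1087]
Total output x = L · d:
  x_0 = 1.0615·29 + 0.1467·17 + 0.0756·37 + 0.0492·28 + 0.1125·73 + 0.1266·33 + 0.0542·90 + 0.1341·74 = 64.6402
  x_1 = 0.0565·29 + 1.1011·17 + 0.0892·37 + 0.1187·28 + 0.1163·73 + 0.1179·33 + 0.1065·90 + 0.1325·74 = 58.7510
  x_2 = 0.0672·29 + 0.0986·17 + 1.0609·37 + 0.0987·28 + 0.0739·73 + 0.0881·33 + 0.1156·90 + 0.0430·74 = 67.5309
  x_3 = 0.0288·29 + 0.1050·17 + 0.0518·37 + 1.0547·28 + 0.0940·73 + 0.0448·33 + 0.0341·90 + 0.0365·74 = 48.1696
  x_4 = 0.1110·29 + 0.0686·17 + 0.1025·37 + 0.1009·28 + 1.0732·73 + 0.0726·33 + 0.0772·90 + 0.1277·74 = 108.1432
  x_5 = 0.0407·29 + 0.1239·17 + 0.0752·37 + 0.0940·28 + 0.0579·73 + 1.1356·33 + 0.1456·90 + 0.0655·74 = 68.3617
  x_6 = 0.1233·29 + 0.0770·17 + 0.1053·37 + 0.0422·28 + 0.0788·73 + 0.1178·33 + 1.1235·90 + 0.0799·74 = 126.6246
  x_7 = 0.0973·29 + 0.1299·17 + 0.0805·37 + 0.0701·28 + 0.1453·73 + 0.1098·33 + 0.0958·90 + 1.1087·74 = 114.8639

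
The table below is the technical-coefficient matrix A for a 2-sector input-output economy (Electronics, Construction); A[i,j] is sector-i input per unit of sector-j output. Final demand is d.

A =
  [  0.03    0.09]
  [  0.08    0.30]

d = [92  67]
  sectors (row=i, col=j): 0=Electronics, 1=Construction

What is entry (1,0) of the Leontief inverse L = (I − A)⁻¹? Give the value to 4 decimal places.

Form M = I − A:
  [  0.97   -0.09]
  [ -0.08    0.70]
Leontief inverse L = M⁻¹:
  [  1.0420    0.1340]
  [  0.1191    1.4439]
Total output x = L · d:
  x_0 = 1.0420·92 + 0.1340·67 = 104.8377
  x_1 = 0.1191·92 + 1.4439·67 = 107.6957

L[1,0] = 0.1191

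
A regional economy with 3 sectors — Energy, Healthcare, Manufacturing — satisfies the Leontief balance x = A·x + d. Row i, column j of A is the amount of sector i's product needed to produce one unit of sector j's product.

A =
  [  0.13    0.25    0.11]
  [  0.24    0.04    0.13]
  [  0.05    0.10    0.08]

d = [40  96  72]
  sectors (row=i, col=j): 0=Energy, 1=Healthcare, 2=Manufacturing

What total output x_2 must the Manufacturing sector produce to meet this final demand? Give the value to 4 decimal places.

98.5751

Form M = I − A:
  [  0.87   -0.25   -0.11]
  [ -0.24    0.96   -0.13]
  [ -0.05   -0.10    0.92]
Leontief inverse L = M⁻¹:
  [  1.2569    0.3481    0.1995]
  [  0.3283    1.1482    0.2015]
  [  0.1040    0.1437    1.1197]
Total output x = L · d:
  x_0 = 1.2569·40 + 0.3481·96 + 0.1995·72 = 98.0563
  x_1 = 0.3283·40 + 1.1482·96 + 0.2015·72 = 137.8628
  x_2 = 0.1040·40 + 0.1437·96 + 1.1197·72 = 98.5751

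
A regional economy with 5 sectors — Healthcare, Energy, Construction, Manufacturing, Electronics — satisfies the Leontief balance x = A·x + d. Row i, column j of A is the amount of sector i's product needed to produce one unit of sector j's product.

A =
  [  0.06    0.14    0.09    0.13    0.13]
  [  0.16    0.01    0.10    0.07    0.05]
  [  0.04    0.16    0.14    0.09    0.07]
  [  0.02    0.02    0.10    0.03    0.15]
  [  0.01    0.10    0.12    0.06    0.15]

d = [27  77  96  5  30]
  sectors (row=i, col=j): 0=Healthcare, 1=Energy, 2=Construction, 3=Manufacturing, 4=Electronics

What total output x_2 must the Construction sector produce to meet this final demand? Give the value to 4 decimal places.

145.1678

Form M = I − A:
  [  0.94   -0.14   -0.09   -0.13   -0.13]
  [ -0.16    0.99   -0.10   -0.07   -0.05]
  [ -0.04   -0.16    0.86   -0.09   -0.07]
  [ -0.02   -0.02   -0.10    0.97   -0.15]
  [ -0.01   -0.10   -0.12   -0.06    0.85]
Leontief inverse L = M⁻¹:
  [  1.1160    0.2175    0.1979    0.1981    0.2347]
  [  0.1961    1.0828    0.1798    0.1292    0.1313]
  [  0.0975    0.2333    1.2402    0.1547    0.1581]
  [  0.0453    0.0769    0.1682    1.0714    0.2144]
  [  0.0532    0.1683    0.2104    0.1150    1.2321]
Total output x = L · d:
  x_0 = 1.1160·27 + 0.2175·77 + 0.1979·96 + 0.1981·5 + 0.2347·30 = 73.9086
  x_1 = 0.1961·27 + 1.0828·77 + 0.1798·96 + 0.1292·5 + 0.1313·30 = 110.5094
  x_2 = 0.0975·27 + 0.2333·77 + 1.2402·96 + 0.1547·5 + 0.1581·30 = 145.1678
  x_3 = 0.0453·27 + 0.0769·77 + 0.1682·96 + 1.0714·5 + 0.2144·30 = 35.0777
  x_4 = 0.0532·27 + 0.1683·77 + 0.2104·96 + 0.1150·5 + 1.2321·30 = 72.1351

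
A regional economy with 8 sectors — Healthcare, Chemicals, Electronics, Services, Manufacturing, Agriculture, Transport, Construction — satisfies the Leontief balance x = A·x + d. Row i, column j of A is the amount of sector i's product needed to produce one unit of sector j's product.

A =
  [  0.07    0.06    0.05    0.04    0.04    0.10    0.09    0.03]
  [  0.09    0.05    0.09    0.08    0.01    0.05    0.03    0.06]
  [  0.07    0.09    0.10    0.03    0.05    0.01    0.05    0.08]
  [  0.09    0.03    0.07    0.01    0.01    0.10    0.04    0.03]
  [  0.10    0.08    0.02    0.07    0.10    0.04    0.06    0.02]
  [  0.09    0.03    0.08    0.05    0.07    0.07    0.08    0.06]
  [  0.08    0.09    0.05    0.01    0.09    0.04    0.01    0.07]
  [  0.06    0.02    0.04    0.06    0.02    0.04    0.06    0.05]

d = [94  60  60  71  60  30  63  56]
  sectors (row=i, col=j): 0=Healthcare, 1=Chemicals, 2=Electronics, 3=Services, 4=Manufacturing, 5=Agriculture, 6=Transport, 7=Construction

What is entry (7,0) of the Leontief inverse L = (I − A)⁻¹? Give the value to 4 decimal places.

L[7,0] = 0.1105

Form M = I − A:
  [  0.93   -0.06   -0.05   -0.04   -0.04   -0.10   -0.09   -0.03]
  [ -0.09    0.95   -0.09   -0.08   -0.01   -0.05   -0.03   -0.06]
  [ -0.07   -0.09    0.90   -0.03   -0.05   -0.01   -0.05   -0.08]
  [ -0.09   -0.03   -0.07    0.99   -0.01   -0.10   -0.04   -0.03]
  [ -0.10   -0.08   -0.02   -0.07    0.90   -0.04   -0.06   -0.02]
  [ -0.09   -0.03   -0.08   -0.05   -0.07    0.93   -0.08   -0.06]
  [ -0.08   -0.09   -0.05   -0.01   -0.09   -0.04    0.99   -0.07]
  [ -0.06   -0.02   -0.04   -0.06   -0.02   -0.04   -0.06    0.95]
Leontief inverse L = M⁻¹:
  [  1.1423    0.1114    0.1071    0.0781    0.0861    0.1513    0.1378    0.0761]
  [  0.1560    1.0964    0.1459    0.1146    0.0461    0.0993    0.0765    0.1030]
  [  0.1388    0.1415    1.1562    0.0698    0.0894    0.0558    0.0957    0.1253]
  [  0.1464    0.0707    0.1173    1.0406    0.0460    0.1411    0.0817    0.0677]
  [  0.1749    0.1327    0.0743    0.1107    1.1454    0.0953    0.1090    0.0618]
  [  0.1682    0.0874    0.1401    0.0914    0.1205    1.1250    0.1335    0.1089]
  [  0.1455    0.1361    0.0995    0.0506    0.1287    0.0851    1.0558    0.1090]
  [  0.1105    0.0556    0.0797    0.0854    0.0504    0.0777    0.0941    1.0819]
Total output x = L · d:
  x_0 = 1.1423·94 + 0.1114·60 + 0.1071·60 + 0.0781·71 + 0.0861·60 + 0.1513·30 + 0.1378·63 + 0.0761·56 = 148.6895
  x_1 = 0.1560·94 + 1.0964·60 + 0.1459·60 + 0.1146·71 + 0.0461·60 + 0.0993·30 + 0.0765·63 + 0.1030·56 = 113.6630
  x_2 = 0.1388·94 + 0.1415·60 + 1.1562·60 + 0.0698·71 + 0.0894·60 + 0.0558·30 + 0.0957·63 + 0.1253·56 = 115.9545
  x_3 = 0.1464·94 + 0.0707·60 + 0.1173·60 + 1.0406·71 + 0.0460·60 + 0.1411·30 + 0.0817·63 + 0.0677·56 = 114.8532
  x_4 = 0.1749·94 + 0.1327·60 + 0.0743·60 + 0.1107·71 + 1.1454·60 + 0.0953·30 + 0.1090·63 + 0.0618·56 = 118.6281
  x_5 = 0.1682·94 + 0.0874·60 + 0.1401·60 + 0.0914·71 + 0.1205·60 + 1.1250·30 + 0.1335·63 + 0.1089·56 = 91.4461
  x_6 = 0.1455·94 + 0.1361·60 + 0.0995·60 + 0.0506·71 + 0.1287·60 + 0.0851·30 + 1.0558·63 + 0.1090·56 = 114.2988
  x_7 = 0.1105·94 + 0.0556·60 + 0.0797·60 + 0.0854·71 + 0.0504·60 + 0.0777·30 + 0.0941·63 + 1.0819·56 = 96.4340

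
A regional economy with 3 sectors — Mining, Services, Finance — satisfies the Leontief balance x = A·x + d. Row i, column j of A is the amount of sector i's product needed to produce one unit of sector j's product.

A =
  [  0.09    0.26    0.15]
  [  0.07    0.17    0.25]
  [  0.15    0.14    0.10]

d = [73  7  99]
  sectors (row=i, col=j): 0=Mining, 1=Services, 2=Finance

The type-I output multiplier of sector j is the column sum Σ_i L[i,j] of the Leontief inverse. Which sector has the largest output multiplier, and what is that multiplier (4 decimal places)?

Services (2.0243)

Form M = I − A:
  [  0.91   -0.26   -0.15]
  [ -0.07    0.83   -0.25]
  [ -0.15   -0.14    0.90]
Leontief inverse L = M⁻¹:
  [  1.1834    0.4238    0.3150]
  [  0.1670    1.3239    0.3956]
  [  0.2232    0.2766    1.2251]
Total output x = L · d:
  x_0 = 1.1834·73 + 0.4238·7 + 0.3150·99 = 120.5387
  x_1 = 0.1670·73 + 1.3239·7 + 0.3956·99 = 60.6238
  x_2 = 0.2232·73 + 0.2766·7 + 1.2251·99 = 139.5201
Output multipliers (column sums of L):
  Mining: 1.5737
  Services: 2.0243
  Finance: 1.9357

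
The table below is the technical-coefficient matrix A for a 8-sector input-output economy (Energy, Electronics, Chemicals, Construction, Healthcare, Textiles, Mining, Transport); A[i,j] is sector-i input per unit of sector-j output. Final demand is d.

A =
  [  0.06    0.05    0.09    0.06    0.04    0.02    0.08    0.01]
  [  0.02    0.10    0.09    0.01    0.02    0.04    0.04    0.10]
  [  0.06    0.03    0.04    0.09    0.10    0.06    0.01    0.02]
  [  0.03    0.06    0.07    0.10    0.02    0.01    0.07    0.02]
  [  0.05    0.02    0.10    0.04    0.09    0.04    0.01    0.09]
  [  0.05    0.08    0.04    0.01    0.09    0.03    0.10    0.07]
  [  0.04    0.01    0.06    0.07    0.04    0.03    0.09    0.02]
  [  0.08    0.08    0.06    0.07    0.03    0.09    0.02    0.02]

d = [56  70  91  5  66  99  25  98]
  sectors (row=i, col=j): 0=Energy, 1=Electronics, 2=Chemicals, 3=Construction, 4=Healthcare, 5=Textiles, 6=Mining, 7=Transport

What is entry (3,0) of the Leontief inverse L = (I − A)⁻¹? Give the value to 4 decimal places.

Form M = I − A:
  [  0.94   -0.05   -0.09   -0.06   -0.04   -0.02   -0.08   -0.01]
  [ -0.02    0.90   -0.09   -0.01   -0.02   -0.04   -0.04   -0.10]
  [ -0.06   -0.03    0.96   -0.09   -0.10   -0.06   -0.01   -0.02]
  [ -0.03   -0.06   -0.07    0.90   -0.02   -0.01   -0.07   -0.02]
  [ -0.05   -0.02   -0.10   -0.04    0.91   -0.04   -0.01   -0.09]
  [ -0.05   -0.08   -0.04   -0.01   -0.09    0.97   -0.10   -0.07]
  [ -0.04   -0.01   -0.06   -0.07   -0.04   -0.03    0.91   -0.02]
  [ -0.08   -0.08   -0.06   -0.07   -0.03   -0.09   -0.02    0.98]
Leontief inverse L = M⁻¹:
  [  1.0923    0.0826    0.1373    0.1034    0.0780    0.0457    0.1158    0.0373]
  [  0.0562    1.1427    0.1381    0.0497    0.0588    0.0743    0.0723    0.1332]
  [  0.0936    0.0662    1.0905    0.1308    0.1405    0.0855    0.0453    0.0526]
  [  0.0584    0.0924    0.1134    1.1416    0.0515    0.0333    0.1035    0.0448]
  [  0.0903    0.0590    0.1519    0.0860    1.1360    0.0741    0.0421    0.1223]
  [  0.0892    0.1204    0.0972    0.0539    0.1333    1.0641    0.1391    0.1074]
  [  0.0688    0.0369    0.1005    0.1095    0.0732    0.0520    1.1235    0.0421]
  [  0.1160    0.1243    0.1130    0.1119    0.0720    0.1185    0.0625    1.0552]
Total output x = L · d:
  x_0 = 1.0923·56 + 0.0826·70 + 0.1373·91 + 0.1034·5 + 0.0780·66 + 0.0457·99 + 0.1158·25 + 0.0373·98 = 96.1861
  x_1 = 0.0562·56 + 1.1427·70 + 0.1381·91 + 0.0497·5 + 0.0588·66 + 0.0743·99 + 0.0723·25 + 0.1332·98 = 122.0484
  x_2 = 0.0936·56 + 0.0662·70 + 1.0905·91 + 0.1308·5 + 0.1405·66 + 0.0855·99 + 0.0453·25 + 0.0526·98 = 133.7852
  x_3 = 0.0584·56 + 0.0924·70 + 0.1134·91 + 1.1416·5 + 0.0515·66 + 0.0333·99 + 0.1035·25 + 0.0448·98 = 39.4317
  x_4 = 0.0903·56 + 0.0590·70 + 0.1519·91 + 0.0860·5 + 1.1360·66 + 0.0741·99 + 0.0421·25 + 0.1223·98 = 118.7810
  x_5 = 0.0892·56 + 0.1204·70 + 0.0972·91 + 0.0539·5 + 0.1333·66 + 1.0641·99 + 0.1391·25 + 0.1074·98 = 150.6865
  x_6 = 0.0688·56 + 0.0369·70 + 0.1005·91 + 0.1095·5 + 0.0732·66 + 0.0520·99 + 1.1235·25 + 0.0421·98 = 58.3262
  x_7 = 0.1160·56 + 0.1243·70 + 0.1130·91 + 0.1119·5 + 0.0720·66 + 0.1185·99 + 0.0625·25 + 1.0552·98 = 147.4876

L[3,0] = 0.0584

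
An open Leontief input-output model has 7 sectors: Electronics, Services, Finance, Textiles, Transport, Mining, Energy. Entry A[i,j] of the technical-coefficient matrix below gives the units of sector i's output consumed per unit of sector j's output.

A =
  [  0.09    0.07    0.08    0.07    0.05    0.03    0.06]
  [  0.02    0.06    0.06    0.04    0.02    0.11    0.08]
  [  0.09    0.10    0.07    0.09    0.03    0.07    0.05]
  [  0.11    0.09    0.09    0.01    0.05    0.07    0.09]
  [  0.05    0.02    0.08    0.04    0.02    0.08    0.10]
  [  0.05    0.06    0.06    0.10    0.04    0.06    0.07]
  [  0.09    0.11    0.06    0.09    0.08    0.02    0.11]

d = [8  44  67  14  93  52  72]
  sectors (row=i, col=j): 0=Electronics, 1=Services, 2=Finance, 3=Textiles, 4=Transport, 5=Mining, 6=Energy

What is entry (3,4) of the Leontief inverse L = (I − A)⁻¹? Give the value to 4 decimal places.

L[3,4] = 0.0906

Form M = I − A:
  [  0.91   -0.07   -0.08   -0.07   -0.05   -0.03   -0.06]
  [ -0.02    0.94   -0.06   -0.04   -0.02   -0.11   -0.08]
  [ -0.09   -0.10    0.93   -0.09   -0.03   -0.07   -0.05]
  [ -0.11   -0.09   -0.09    0.99   -0.05   -0.07   -0.09]
  [ -0.05   -0.02   -0.08   -0.04    0.98   -0.08   -0.10]
  [ -0.05   -0.06   -0.06   -0.10   -0.04    0.94   -0.07]
  [ -0.09   -0.11   -0.06   -0.09   -0.08   -0.02    0.89]
Leontief inverse L = M⁻¹:
  [  1.1523    0.1344    0.1405    0.1229    0.0858    0.0821    0.1262]
  [  0.0715    1.1168    0.1104    0.0906    0.0521    0.1553    0.1387]
  [  0.1571    0.1709    1.1364    0.1483    0.0691    0.1292    0.1227]
  [  0.1772    0.1620    0.1563    1.0748    0.0906    0.1275    0.1642]
  [  0.1064    0.0797    0.1321    0.0922    1.0542    0.1225    0.1592]
  [  0.1116    0.1241    0.1193    0.1515    0.0761    1.1115    0.1367]
  [  0.1659    0.1895    0.1348    0.1540    0.1254    0.0851    1.1957]
Total output x = L · d:
  x_0 = 1.1523·8 + 0.1344·44 + 0.1405·67 + 0.1229·14 + 0.0858·93 + 0.0821·52 + 0.1262·72 = 47.5930
  x_1 = 0.0715·8 + 1.1168·44 + 0.1104·67 + 0.0906·14 + 0.0521·93 + 0.1553·52 + 0.1387·72 = 81.2857
  x_2 = 0.1571·8 + 0.1709·44 + 1.1364·67 + 0.1483·14 + 0.0691·93 + 0.1292·52 + 0.1227·72 = 108.9705
  x_3 = 0.1772·8 + 0.1620·44 + 0.1563·67 + 1.0748·14 + 0.0906·93 + 0.1275·52 + 0.1642·72 = 60.9423
  x_4 = 0.1064·8 + 0.0797·44 + 0.1321·67 + 0.0922·14 + 1.0542·93 + 0.1225·52 + 0.1592·72 = 130.3665
  x_5 = 0.1116·8 + 0.1241·44 + 0.1193·67 + 0.1515·14 + 0.0761·93 + 1.1115·52 + 0.1367·72 = 91.1876
  x_6 = 0.1659·8 + 0.1895·44 + 0.1348·67 + 0.1540·14 + 0.1254·93 + 0.0851·52 + 1.1957·72 = 123.0347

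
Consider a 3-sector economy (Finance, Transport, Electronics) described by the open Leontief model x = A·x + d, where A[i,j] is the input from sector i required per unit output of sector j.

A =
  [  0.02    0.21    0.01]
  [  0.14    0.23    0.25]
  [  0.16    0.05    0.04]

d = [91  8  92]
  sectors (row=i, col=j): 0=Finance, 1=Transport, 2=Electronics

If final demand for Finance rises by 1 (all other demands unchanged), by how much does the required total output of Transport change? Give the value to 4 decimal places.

Form M = I − A:
  [  0.98   -0.21   -0.01]
  [ -0.14    0.77   -0.25]
  [ -0.16   -0.05    0.96]
Leontief inverse L = M⁻¹:
  [  1.0778    0.2997    0.0893]
  [  0.2587    1.3930    0.3654]
  [  0.1931    0.1225    1.0756]
Total output x = L · d:
  x_0 = 1.0778·91 + 0.2997·8 + 0.0893·92 = 108.6926
  x_1 = 0.2587·91 + 1.3930·8 + 0.3654·92 = 68.3033
  x_2 = 0.1931·91 + 0.1225·8 + 1.0756·92 = 117.5062
Δx_1 = L[1,0] · Δd_0 = 0.2587 · 1 = 0.2587

0.2587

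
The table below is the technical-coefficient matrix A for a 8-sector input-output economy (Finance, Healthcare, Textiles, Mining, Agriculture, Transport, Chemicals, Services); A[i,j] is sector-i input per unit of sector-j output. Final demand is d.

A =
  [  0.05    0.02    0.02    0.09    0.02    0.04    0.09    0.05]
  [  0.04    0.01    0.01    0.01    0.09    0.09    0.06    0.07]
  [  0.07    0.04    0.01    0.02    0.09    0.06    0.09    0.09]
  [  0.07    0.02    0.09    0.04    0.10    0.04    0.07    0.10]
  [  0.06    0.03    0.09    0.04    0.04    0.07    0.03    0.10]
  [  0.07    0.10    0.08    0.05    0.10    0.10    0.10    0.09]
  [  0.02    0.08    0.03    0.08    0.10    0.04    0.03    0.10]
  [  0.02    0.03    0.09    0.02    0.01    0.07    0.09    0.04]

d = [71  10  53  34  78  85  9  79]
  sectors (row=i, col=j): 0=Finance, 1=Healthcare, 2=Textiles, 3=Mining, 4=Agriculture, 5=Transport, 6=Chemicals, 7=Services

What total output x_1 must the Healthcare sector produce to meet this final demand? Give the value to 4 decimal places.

53.8275

Form M = I − A:
  [  0.95   -0.02   -0.02   -0.09   -0.02   -0.04   -0.09   -0.05]
  [ -0.04    0.99   -0.01   -0.01   -0.09   -0.09   -0.06   -0.07]
  [ -0.07   -0.04    0.99   -0.02   -0.09   -0.06   -0.09   -0.09]
  [ -0.07   -0.02   -0.09    0.96   -0.10   -0.04   -0.07   -0.10]
  [ -0.06   -0.03   -0.09   -0.04    0.96   -0.07   -0.03   -0.10]
  [ -0.07   -0.10   -0.08   -0.05   -0.10    0.90   -0.10   -0.09]
  [ -0.02   -0.08   -0.03   -0.08   -0.10   -0.04    0.97   -0.10]
  [ -0.02   -0.03   -0.09   -0.02   -0.01   -0.07   -0.09    0.96]
Leontief inverse L = M⁻¹:
  [  1.0843    0.0520    0.0610    0.1246    0.0705    0.0831    0.1393    0.1086]
  [  0.0752    1.0457    0.0548    0.0439    0.1366    0.1391    0.1104    0.1286]
  [  0.1102    0.0793    1.0602    0.0611    0.1448    0.1165    0.1491    0.1588]
  [  0.1175    0.0619    0.1448    1.0836    0.1616    0.1018    0.1383    0.1779]
  [  0.1027    0.0678    0.1376    0.0768    1.0958    0.1264    0.0944    0.1670]
  [  0.1329    0.1576    0.1503    0.1067    0.1880    1.1857    0.1898    0.1941]
  [  0.0633    0.1151    0.0838    0.1151    0.1577    0.0991    1.0910    0.1709]
  [  0.0544    0.0655    0.1256    0.0516    0.0626    0.1162    0.1403    1.0985]
Total output x = L · d:
  x_0 = 1.0843·71 + 0.0520·10 + 0.0610·53 + 0.1246·34 + 0.0705·78 + 0.0831·85 + 0.1393·9 + 0.1086·79 = 107.3635
  x_1 = 0.0752·71 + 1.0457·10 + 0.0548·53 + 0.0439·34 + 0.1366·78 + 0.1391·85 + 0.1104·9 + 0.1286·79 = 53.8275
  x_2 = 0.1102·71 + 0.0793·10 + 1.0602·53 + 0.0611·34 + 0.1448·78 + 0.1165·85 + 0.1491·9 + 0.1588·79 = 101.9665
  x_3 = 0.1175·71 + 0.0619·10 + 0.1448·53 + 1.0836·34 + 0.1616·78 + 0.1018·85 + 0.1383·9 + 0.1779·79 = 90.0234
  x_4 = 0.1027·71 + 0.0678·10 + 0.1376·53 + 0.0768·34 + 1.0958·78 + 0.1264·85 + 0.0944·9 + 0.1670·79 = 128.1313
  x_5 = 0.1329·71 + 0.1576·10 + 0.1503·53 + 0.1067·34 + 0.1880·78 + 1.1857·85 + 0.1898·9 + 0.1941·79 = 155.1003
  x_6 = 0.0633·71 + 0.1151·10 + 0.0838·53 + 0.1151·34 + 0.1577·78 + 0.0991·85 + 1.0910·9 + 0.1709·79 = 58.0460
  x_7 = 0.0544·71 + 0.0655·10 + 0.1256·53 + 0.0516·34 + 0.0626·78 + 0.1162·85 + 0.1403·9 + 1.0985·79 = 115.7313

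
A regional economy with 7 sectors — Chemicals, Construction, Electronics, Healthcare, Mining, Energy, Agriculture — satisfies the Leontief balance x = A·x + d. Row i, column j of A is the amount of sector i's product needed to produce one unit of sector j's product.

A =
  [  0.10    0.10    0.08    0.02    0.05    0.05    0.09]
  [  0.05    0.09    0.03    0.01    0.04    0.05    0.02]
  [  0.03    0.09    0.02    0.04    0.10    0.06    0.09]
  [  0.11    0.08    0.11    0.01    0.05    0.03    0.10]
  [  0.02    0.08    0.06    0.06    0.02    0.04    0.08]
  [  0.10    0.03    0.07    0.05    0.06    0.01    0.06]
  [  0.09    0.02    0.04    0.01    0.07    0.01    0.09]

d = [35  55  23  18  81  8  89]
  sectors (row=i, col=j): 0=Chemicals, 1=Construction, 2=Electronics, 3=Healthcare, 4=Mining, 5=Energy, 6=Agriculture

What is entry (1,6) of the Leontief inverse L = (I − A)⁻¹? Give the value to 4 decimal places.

L[1,6] = 0.0508

Form M = I − A:
  [  0.90   -0.10   -0.08   -0.02   -0.05   -0.05   -0.09]
  [ -0.05    0.91   -0.03   -0.01   -0.04   -0.05   -0.02]
  [ -0.03   -0.09    0.98   -0.04   -0.10   -0.06   -0.09]
  [ -0.11   -0.08   -0.11    0.99   -0.05   -0.03   -0.10]
  [ -0.02   -0.08   -0.06   -0.06    0.98   -0.04   -0.08]
  [ -0.10   -0.03   -0.07   -0.05   -0.06    0.99   -0.06]
  [ -0.09   -0.02   -0.04   -0.01   -0.07   -0.01    0.91]
Leontief inverse L = M⁻¹:
  [  1.1547    0.1568    0.1213    0.0411    0.0953    0.0802    0.1478]
  [  0.0812    1.1243    0.0545    0.0231    0.0646    0.0680    0.0508]
  [  0.0763    0.1359    1.0574    0.0595    0.1354    0.0835    0.1390]
  [  0.1637    0.1376    0.1502    1.0315    0.0971    0.0611    0.1600]
  [  0.0612    0.1196    0.0909    0.0743    1.0539    0.0607    0.1225]
  [  0.1442    0.0772    0.1060    0.0672    0.0960    1.0347    0.1105]
  [  0.1274    0.0577    0.0695    0.0250    0.1000    0.0298    1.1331]
Total output x = L · d:
  x_0 = 1.1547·35 + 0.1568·55 + 0.1213·23 + 0.0411·18 + 0.0953·81 + 0.0802·8 + 0.1478·89 = 74.0784
  x_1 = 0.0812·35 + 1.1243·55 + 0.0545·23 + 0.0231·18 + 0.0646·81 + 0.0680·8 + 0.0508·89 = 76.6418
  x_2 = 0.0763·35 + 0.1359·55 + 1.0574·23 + 0.0595·18 + 0.1354·81 + 0.0835·8 + 0.1390·89 = 59.5451
  x_3 = 0.1637·35 + 0.1376·55 + 0.1502·23 + 1.0315·18 + 0.0971·81 + 0.0611·8 + 0.1600·89 = 57.9058
  x_4 = 0.0612·35 + 0.1196·55 + 0.0909·23 + 0.0743·18 + 1.0539·81 + 0.0607·8 + 0.1225·89 = 108.9006
  x_5 = 0.1442·35 + 0.0772·55 + 0.1060·23 + 0.0672·18 + 0.0960·81 + 1.0347·8 + 0.1105·89 = 38.8250
  x_6 = 0.1274·35 + 0.0577·55 + 0.0695·23 + 0.0250·18 + 0.1000·81 + 0.0298·8 + 1.1331·89 = 118.8704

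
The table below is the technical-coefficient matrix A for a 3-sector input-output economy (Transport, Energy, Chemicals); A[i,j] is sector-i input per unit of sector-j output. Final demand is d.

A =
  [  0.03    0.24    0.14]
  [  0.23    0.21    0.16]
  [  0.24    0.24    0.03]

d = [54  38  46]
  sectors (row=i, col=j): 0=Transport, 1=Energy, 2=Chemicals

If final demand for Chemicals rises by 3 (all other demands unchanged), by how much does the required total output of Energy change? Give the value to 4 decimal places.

0.9231

Form M = I − A:
  [  0.97   -0.24   -0.14]
  [ -0.23    0.79   -0.16]
  [ -0.24   -0.24    0.97]
Leontief inverse L = M⁻¹:
  [  1.1952    0.4374    0.2447]
  [  0.4294    1.4897    0.3077]
  [  0.4019    0.4768    1.1676]
Total output x = L · d:
  x_0 = 1.1952·54 + 0.4374·38 + 0.2447·46 = 92.4153
  x_1 = 0.4294·54 + 1.4897·38 + 0.3077·46 = 93.9506
  x_2 = 0.4019·54 + 0.4768·38 + 1.1676·46 = 93.5338
Δx_1 = L[1,2] · Δd_2 = 0.3077 · 3 = 0.9231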